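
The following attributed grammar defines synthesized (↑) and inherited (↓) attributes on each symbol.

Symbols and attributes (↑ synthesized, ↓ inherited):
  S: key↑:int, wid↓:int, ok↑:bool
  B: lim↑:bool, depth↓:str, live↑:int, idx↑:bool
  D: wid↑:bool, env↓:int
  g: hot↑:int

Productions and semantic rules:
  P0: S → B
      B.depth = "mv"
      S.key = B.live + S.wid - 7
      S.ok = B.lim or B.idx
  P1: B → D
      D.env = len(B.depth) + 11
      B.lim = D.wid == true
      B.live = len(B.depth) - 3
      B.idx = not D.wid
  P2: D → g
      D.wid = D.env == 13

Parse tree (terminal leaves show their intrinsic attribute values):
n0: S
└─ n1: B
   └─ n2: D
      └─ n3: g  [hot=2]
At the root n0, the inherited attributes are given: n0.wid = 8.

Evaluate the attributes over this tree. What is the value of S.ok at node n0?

1. n0.wid = 8  [given at root]
2. n1.depth = "mv"  ["mv"]
3. n2.env = 13  [len(B.depth) + 11]
4. n3.hot = 2  [terminal]
5. n2.wid = true  [D.env == 13]
6. n1.lim = true  [D.wid == true]
7. n1.live = -1  [len(B.depth) - 3]
8. n1.idx = false  [not D.wid]
9. n0.key = 0  [B.live + S.wid - 7]
10. n0.ok = true  [B.lim or B.idx]

true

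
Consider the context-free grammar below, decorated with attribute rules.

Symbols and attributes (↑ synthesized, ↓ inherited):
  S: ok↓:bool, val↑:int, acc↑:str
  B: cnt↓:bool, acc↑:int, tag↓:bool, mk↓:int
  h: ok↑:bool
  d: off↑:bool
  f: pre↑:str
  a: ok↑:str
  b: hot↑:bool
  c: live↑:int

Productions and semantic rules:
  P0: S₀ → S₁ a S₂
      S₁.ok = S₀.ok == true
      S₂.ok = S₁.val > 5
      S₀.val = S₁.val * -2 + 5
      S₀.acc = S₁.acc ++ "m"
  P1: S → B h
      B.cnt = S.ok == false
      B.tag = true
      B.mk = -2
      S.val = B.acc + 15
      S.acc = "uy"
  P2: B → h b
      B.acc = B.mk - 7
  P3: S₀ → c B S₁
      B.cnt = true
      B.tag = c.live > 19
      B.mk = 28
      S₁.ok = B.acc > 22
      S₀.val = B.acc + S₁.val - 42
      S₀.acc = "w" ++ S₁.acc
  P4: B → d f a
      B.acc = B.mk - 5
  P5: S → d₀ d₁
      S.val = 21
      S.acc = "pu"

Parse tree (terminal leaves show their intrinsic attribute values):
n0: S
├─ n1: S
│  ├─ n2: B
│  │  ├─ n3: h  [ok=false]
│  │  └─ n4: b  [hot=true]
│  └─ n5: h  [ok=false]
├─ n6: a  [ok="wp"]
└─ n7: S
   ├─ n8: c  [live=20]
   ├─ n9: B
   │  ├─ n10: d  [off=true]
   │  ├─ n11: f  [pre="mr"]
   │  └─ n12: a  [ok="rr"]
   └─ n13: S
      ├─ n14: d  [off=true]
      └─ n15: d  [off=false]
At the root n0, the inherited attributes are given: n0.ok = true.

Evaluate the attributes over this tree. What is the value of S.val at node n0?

1. n0.ok = true  [given at root]
2. n1.ok = true  [S₀.ok == true]
3. n2.cnt = false  [S.ok == false]
4. n2.tag = true  [true]
5. n2.mk = -2  [-2]
6. n3.ok = false  [terminal]
7. n4.hot = true  [terminal]
8. n2.acc = -9  [B.mk - 7]
9. n5.ok = false  [terminal]
10. n1.val = 6  [B.acc + 15]
11. n1.acc = "uy"  ["uy"]
12. n6.ok = "wp"  [terminal]
13. n7.ok = true  [S₁.val > 5]
14. n8.live = 20  [terminal]
15. n9.cnt = true  [true]
16. n9.tag = true  [c.live > 19]
17. n9.mk = 28  [28]
18. n10.off = true  [terminal]
19. n11.pre = "mr"  [terminal]
20. n12.ok = "rr"  [terminal]
21. n9.acc = 23  [B.mk - 5]
22. n13.ok = true  [B.acc > 22]
23. n14.off = true  [terminal]
24. n15.off = false  [terminal]
25. n13.val = 21  [21]
26. n13.acc = "pu"  ["pu"]
27. n7.val = 2  [B.acc + S₁.val - 42]
28. n7.acc = "wpu"  ["w" ++ S₁.acc]
29. n0.val = -7  [S₁.val * -2 + 5]
30. n0.acc = "uym"  [S₁.acc ++ "m"]

-7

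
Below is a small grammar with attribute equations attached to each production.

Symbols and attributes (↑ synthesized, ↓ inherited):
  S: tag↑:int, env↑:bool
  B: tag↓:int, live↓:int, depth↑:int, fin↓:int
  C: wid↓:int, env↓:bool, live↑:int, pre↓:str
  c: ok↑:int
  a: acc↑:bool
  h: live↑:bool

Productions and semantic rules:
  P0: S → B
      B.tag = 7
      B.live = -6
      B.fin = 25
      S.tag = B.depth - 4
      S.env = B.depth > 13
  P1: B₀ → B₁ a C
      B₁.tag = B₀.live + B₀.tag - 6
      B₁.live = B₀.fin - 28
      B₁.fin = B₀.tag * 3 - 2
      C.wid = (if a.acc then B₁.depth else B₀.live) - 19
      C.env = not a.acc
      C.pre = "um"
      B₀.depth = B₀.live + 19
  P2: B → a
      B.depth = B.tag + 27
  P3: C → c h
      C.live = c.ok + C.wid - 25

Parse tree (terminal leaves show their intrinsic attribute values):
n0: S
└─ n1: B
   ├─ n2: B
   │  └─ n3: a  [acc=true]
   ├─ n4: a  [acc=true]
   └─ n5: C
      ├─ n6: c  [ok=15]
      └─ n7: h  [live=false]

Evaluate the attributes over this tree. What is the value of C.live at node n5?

-7

1. n1.tag = 7  [7]
2. n1.live = -6  [-6]
3. n1.fin = 25  [25]
4. n2.tag = -5  [B₀.live + B₀.tag - 6]
5. n2.live = -3  [B₀.fin - 28]
6. n2.fin = 19  [B₀.tag * 3 - 2]
7. n3.acc = true  [terminal]
8. n2.depth = 22  [B.tag + 27]
9. n4.acc = true  [terminal]
10. n5.wid = 3  [(if a.acc then B₁.depth else B₀.live) - 19]
11. n5.env = false  [not a.acc]
12. n5.pre = "um"  ["um"]
13. n6.ok = 15  [terminal]
14. n7.live = false  [terminal]
15. n5.live = -7  [c.ok + C.wid - 25]
16. n1.depth = 13  [B₀.live + 19]
17. n0.tag = 9  [B.depth - 4]
18. n0.env = false  [B.depth > 13]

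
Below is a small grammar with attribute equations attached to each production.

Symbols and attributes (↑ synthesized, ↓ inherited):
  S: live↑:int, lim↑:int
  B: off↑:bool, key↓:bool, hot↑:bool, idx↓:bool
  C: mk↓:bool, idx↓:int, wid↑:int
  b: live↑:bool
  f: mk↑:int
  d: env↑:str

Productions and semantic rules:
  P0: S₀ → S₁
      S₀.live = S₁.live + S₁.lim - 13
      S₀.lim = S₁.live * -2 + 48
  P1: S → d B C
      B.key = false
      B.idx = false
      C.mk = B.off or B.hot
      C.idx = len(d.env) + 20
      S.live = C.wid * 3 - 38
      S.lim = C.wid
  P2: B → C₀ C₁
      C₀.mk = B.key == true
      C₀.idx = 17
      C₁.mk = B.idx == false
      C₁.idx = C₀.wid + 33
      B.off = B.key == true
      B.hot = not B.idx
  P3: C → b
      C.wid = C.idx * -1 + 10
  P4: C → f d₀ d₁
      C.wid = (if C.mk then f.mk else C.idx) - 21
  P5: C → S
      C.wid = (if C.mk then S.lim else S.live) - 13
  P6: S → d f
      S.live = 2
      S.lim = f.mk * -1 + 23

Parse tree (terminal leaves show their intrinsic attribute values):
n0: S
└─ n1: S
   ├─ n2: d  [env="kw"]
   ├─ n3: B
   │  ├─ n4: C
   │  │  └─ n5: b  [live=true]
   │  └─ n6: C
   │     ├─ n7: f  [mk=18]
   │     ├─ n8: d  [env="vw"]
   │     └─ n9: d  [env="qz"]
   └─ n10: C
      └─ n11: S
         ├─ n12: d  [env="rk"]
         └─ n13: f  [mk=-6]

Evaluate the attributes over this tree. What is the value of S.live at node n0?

13

1. n2.env = "kw"  [terminal]
2. n3.key = false  [false]
3. n3.idx = false  [false]
4. n4.mk = false  [B.key == true]
5. n4.idx = 17  [17]
6. n5.live = true  [terminal]
7. n4.wid = -7  [C.idx * -1 + 10]
8. n6.mk = true  [B.idx == false]
9. n6.idx = 26  [C₀.wid + 33]
10. n7.mk = 18  [terminal]
11. n8.env = "vw"  [terminal]
12. n9.env = "qz"  [terminal]
13. n6.wid = -3  [(if C.mk then f.mk else C.idx) - 21]
14. n3.off = false  [B.key == true]
15. n3.hot = true  [not B.idx]
16. n10.mk = true  [B.off or B.hot]
17. n10.idx = 22  [len(d.env) + 20]
18. n12.env = "rk"  [terminal]
19. n13.mk = -6  [terminal]
20. n11.live = 2  [2]
21. n11.lim = 29  [f.mk * -1 + 23]
22. n10.wid = 16  [(if C.mk then S.lim else S.live) - 13]
23. n1.live = 10  [C.wid * 3 - 38]
24. n1.lim = 16  [C.wid]
25. n0.live = 13  [S₁.live + S₁.lim - 13]
26. n0.lim = 28  [S₁.live * -2 + 48]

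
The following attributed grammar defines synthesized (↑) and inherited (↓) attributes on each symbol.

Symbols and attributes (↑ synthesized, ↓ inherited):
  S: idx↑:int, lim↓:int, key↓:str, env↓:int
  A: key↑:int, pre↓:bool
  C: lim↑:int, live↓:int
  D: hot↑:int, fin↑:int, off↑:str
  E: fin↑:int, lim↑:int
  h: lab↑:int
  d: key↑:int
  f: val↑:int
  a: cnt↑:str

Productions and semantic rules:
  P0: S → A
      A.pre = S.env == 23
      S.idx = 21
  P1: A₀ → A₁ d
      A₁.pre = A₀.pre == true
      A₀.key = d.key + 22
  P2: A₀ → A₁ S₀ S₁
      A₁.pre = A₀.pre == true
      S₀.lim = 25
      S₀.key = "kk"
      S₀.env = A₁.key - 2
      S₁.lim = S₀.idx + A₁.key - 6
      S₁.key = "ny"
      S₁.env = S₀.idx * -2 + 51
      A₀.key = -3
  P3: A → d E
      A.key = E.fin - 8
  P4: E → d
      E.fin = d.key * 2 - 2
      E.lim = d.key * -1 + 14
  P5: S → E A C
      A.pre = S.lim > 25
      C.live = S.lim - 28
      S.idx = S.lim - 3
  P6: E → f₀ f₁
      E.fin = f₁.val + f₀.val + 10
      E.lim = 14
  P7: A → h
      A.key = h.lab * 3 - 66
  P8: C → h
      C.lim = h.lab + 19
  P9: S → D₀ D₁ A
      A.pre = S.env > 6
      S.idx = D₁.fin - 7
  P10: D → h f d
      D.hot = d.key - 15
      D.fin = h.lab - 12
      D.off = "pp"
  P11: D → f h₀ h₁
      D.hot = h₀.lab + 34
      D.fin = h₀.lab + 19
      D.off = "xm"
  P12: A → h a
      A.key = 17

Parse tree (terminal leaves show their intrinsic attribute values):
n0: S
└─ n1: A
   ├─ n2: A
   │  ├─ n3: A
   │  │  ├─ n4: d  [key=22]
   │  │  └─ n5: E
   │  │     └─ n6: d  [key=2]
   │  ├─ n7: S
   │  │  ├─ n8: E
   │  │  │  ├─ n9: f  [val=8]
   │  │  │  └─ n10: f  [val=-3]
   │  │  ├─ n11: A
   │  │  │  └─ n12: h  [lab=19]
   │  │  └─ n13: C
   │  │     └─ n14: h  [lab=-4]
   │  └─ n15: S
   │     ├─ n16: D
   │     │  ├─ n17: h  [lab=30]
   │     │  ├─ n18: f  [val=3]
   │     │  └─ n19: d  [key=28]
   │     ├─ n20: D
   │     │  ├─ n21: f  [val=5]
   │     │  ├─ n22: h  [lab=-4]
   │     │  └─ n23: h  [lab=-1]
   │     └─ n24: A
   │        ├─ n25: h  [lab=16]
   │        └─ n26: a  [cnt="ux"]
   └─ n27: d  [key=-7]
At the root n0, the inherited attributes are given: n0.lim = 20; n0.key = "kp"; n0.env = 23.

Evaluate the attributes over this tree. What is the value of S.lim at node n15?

10

1. n0.lim = 20  [given at root]
2. n0.key = "kp"  [given at root]
3. n0.env = 23  [given at root]
4. n1.pre = true  [S.env == 23]
5. n2.pre = true  [A₀.pre == true]
6. n3.pre = true  [A₀.pre == true]
7. n4.key = 22  [terminal]
8. n6.key = 2  [terminal]
9. n5.fin = 2  [d.key * 2 - 2]
10. n5.lim = 12  [d.key * -1 + 14]
11. n3.key = -6  [E.fin - 8]
12. n7.lim = 25  [25]
13. n7.key = "kk"  ["kk"]
14. n7.env = -8  [A₁.key - 2]
15. n9.val = 8  [terminal]
16. n10.val = -3  [terminal]
17. n8.fin = 15  [f₁.val + f₀.val + 10]
18. n8.lim = 14  [14]
19. n11.pre = false  [S.lim > 25]
20. n12.lab = 19  [terminal]
21. n11.key = -9  [h.lab * 3 - 66]
22. n13.live = -3  [S.lim - 28]
23. n14.lab = -4  [terminal]
24. n13.lim = 15  [h.lab + 19]
25. n7.idx = 22  [S.lim - 3]
26. n15.lim = 10  [S₀.idx + A₁.key - 6]
27. n15.key = "ny"  ["ny"]
28. n15.env = 7  [S₀.idx * -2 + 51]
29. n17.lab = 30  [terminal]
30. n18.val = 3  [terminal]
31. n19.key = 28  [terminal]
32. n16.hot = 13  [d.key - 15]
33. n16.fin = 18  [h.lab - 12]
34. n16.off = "pp"  ["pp"]
35. n21.val = 5  [terminal]
36. n22.lab = -4  [terminal]
37. n23.lab = -1  [terminal]
38. n20.hot = 30  [h₀.lab + 34]
39. n20.fin = 15  [h₀.lab + 19]
40. n20.off = "xm"  ["xm"]
41. n24.pre = true  [S.env > 6]
42. n25.lab = 16  [terminal]
43. n26.cnt = "ux"  [terminal]
44. n24.key = 17  [17]
45. n15.idx = 8  [D₁.fin - 7]
46. n2.key = -3  [-3]
47. n27.key = -7  [terminal]
48. n1.key = 15  [d.key + 22]
49. n0.idx = 21  [21]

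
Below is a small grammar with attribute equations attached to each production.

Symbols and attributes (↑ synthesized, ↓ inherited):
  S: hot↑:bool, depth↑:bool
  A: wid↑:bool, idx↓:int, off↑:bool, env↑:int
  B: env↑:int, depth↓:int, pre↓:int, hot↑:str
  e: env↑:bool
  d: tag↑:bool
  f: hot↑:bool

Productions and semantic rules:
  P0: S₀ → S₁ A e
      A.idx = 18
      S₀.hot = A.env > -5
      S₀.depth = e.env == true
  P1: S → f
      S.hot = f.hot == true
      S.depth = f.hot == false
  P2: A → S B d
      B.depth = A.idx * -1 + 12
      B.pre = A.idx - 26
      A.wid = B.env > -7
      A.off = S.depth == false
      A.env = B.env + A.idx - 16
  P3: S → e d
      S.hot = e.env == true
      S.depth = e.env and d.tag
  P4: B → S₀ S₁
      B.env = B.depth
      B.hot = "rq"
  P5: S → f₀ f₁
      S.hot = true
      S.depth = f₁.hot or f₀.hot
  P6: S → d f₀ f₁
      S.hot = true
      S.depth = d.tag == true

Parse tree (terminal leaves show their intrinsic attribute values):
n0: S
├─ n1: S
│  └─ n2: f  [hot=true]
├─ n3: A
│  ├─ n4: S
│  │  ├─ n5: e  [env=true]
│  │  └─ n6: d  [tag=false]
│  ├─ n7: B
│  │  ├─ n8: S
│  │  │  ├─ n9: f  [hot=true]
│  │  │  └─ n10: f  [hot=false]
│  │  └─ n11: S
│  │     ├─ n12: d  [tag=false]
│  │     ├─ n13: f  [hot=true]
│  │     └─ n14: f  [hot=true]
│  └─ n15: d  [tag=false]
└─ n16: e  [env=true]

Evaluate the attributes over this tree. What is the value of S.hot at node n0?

true

1. n2.hot = true  [terminal]
2. n1.hot = true  [f.hot == true]
3. n1.depth = false  [f.hot == false]
4. n3.idx = 18  [18]
5. n5.env = true  [terminal]
6. n6.tag = false  [terminal]
7. n4.hot = true  [e.env == true]
8. n4.depth = false  [e.env and d.tag]
9. n7.depth = -6  [A.idx * -1 + 12]
10. n7.pre = -8  [A.idx - 26]
11. n9.hot = true  [terminal]
12. n10.hot = false  [terminal]
13. n8.hot = true  [true]
14. n8.depth = true  [f₁.hot or f₀.hot]
15. n12.tag = false  [terminal]
16. n13.hot = true  [terminal]
17. n14.hot = true  [terminal]
18. n11.hot = true  [true]
19. n11.depth = false  [d.tag == true]
20. n7.env = -6  [B.depth]
21. n7.hot = "rq"  ["rq"]
22. n15.tag = false  [terminal]
23. n3.wid = true  [B.env > -7]
24. n3.off = true  [S.depth == false]
25. n3.env = -4  [B.env + A.idx - 16]
26. n16.env = true  [terminal]
27. n0.hot = true  [A.env > -5]
28. n0.depth = true  [e.env == true]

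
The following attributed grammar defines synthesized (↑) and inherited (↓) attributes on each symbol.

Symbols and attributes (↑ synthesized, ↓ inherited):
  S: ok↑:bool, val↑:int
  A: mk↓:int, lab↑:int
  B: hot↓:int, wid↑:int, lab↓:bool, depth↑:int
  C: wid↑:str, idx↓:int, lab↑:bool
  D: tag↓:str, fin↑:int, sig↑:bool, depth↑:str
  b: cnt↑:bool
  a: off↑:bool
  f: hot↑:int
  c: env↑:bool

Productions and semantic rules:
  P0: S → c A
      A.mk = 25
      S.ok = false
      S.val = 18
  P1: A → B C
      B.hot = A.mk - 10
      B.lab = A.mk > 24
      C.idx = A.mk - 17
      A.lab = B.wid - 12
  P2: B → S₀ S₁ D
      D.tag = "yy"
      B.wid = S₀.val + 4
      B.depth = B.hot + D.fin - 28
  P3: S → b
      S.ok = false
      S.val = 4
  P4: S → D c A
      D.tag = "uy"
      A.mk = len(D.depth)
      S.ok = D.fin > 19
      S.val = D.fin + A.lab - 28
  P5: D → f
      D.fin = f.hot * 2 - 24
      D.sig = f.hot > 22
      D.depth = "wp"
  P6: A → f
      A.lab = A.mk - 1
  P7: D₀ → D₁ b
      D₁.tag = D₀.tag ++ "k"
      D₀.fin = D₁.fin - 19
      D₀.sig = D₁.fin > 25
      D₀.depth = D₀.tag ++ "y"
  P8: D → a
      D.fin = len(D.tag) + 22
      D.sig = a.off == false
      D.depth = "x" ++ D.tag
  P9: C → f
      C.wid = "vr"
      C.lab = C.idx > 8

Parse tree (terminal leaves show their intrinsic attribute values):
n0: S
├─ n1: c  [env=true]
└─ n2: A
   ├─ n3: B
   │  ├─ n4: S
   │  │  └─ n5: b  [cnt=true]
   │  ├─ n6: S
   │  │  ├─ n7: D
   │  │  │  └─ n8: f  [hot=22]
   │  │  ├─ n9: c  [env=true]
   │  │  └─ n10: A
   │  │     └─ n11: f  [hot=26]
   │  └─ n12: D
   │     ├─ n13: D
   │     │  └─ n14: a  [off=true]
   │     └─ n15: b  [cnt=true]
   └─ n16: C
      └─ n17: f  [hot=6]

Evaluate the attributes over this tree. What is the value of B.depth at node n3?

1. n1.env = true  [terminal]
2. n2.mk = 25  [25]
3. n3.hot = 15  [A.mk - 10]
4. n3.lab = true  [A.mk > 24]
5. n5.cnt = true  [terminal]
6. n4.ok = false  [false]
7. n4.val = 4  [4]
8. n7.tag = "uy"  ["uy"]
9. n8.hot = 22  [terminal]
10. n7.fin = 20  [f.hot * 2 - 24]
11. n7.sig = false  [f.hot > 22]
12. n7.depth = "wp"  ["wp"]
13. n9.env = true  [terminal]
14. n10.mk = 2  [len(D.depth)]
15. n11.hot = 26  [terminal]
16. n10.lab = 1  [A.mk - 1]
17. n6.ok = true  [D.fin > 19]
18. n6.val = -7  [D.fin + A.lab - 28]
19. n12.tag = "yy"  ["yy"]
20. n13.tag = "yyk"  [D₀.tag ++ "k"]
21. n14.off = true  [terminal]
22. n13.fin = 25  [len(D.tag) + 22]
23. n13.sig = false  [a.off == false]
24. n13.depth = "xyyk"  ["x" ++ D.tag]
25. n15.cnt = true  [terminal]
26. n12.fin = 6  [D₁.fin - 19]
27. n12.sig = false  [D₁.fin > 25]
28. n12.depth = "yyy"  [D₀.tag ++ "y"]
29. n3.wid = 8  [S₀.val + 4]
30. n3.depth = -7  [B.hot + D.fin - 28]
31. n16.idx = 8  [A.mk - 17]
32. n17.hot = 6  [terminal]
33. n16.wid = "vr"  ["vr"]
34. n16.lab = false  [C.idx > 8]
35. n2.lab = -4  [B.wid - 12]
36. n0.ok = false  [false]
37. n0.val = 18  [18]

-7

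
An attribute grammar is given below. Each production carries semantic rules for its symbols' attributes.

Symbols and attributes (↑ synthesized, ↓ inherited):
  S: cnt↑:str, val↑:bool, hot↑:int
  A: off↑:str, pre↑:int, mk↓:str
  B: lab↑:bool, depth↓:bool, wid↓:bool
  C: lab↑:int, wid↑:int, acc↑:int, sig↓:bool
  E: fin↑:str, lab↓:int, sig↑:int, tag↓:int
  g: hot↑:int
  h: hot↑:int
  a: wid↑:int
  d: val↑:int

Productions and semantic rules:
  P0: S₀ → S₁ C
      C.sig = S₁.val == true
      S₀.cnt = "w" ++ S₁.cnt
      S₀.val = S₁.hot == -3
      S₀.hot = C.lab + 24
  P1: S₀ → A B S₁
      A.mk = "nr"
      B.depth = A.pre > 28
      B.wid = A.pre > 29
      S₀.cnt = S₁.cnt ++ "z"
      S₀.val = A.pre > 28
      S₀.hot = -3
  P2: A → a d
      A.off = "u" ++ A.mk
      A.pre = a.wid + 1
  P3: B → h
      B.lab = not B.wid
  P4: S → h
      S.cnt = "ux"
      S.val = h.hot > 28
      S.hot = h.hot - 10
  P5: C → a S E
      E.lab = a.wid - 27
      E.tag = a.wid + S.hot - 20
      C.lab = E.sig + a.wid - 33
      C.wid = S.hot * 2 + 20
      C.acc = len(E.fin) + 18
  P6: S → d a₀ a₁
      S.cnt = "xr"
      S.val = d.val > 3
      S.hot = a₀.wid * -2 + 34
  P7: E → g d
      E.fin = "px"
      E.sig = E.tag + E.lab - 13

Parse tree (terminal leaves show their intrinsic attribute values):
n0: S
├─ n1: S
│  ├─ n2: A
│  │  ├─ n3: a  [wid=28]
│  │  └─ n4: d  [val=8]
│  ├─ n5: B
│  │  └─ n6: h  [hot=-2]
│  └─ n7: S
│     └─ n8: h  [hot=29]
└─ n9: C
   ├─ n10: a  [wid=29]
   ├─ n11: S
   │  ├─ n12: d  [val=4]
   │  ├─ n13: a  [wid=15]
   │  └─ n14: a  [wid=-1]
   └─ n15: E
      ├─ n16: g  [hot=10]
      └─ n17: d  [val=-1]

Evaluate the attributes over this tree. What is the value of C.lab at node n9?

1. n2.mk = "nr"  ["nr"]
2. n3.wid = 28  [terminal]
3. n4.val = 8  [terminal]
4. n2.off = "unr"  ["u" ++ A.mk]
5. n2.pre = 29  [a.wid + 1]
6. n5.depth = true  [A.pre > 28]
7. n5.wid = false  [A.pre > 29]
8. n6.hot = -2  [terminal]
9. n5.lab = true  [not B.wid]
10. n8.hot = 29  [terminal]
11. n7.cnt = "ux"  ["ux"]
12. n7.val = true  [h.hot > 28]
13. n7.hot = 19  [h.hot - 10]
14. n1.cnt = "uxz"  [S₁.cnt ++ "z"]
15. n1.val = true  [A.pre > 28]
16. n1.hot = -3  [-3]
17. n9.sig = true  [S₁.val == true]
18. n10.wid = 29  [terminal]
19. n12.val = 4  [terminal]
20. n13.wid = 15  [terminal]
21. n14.wid = -1  [terminal]
22. n11.cnt = "xr"  ["xr"]
23. n11.val = true  [d.val > 3]
24. n11.hot = 4  [a₀.wid * -2 + 34]
25. n15.lab = 2  [a.wid - 27]
26. n15.tag = 13  [a.wid + S.hot - 20]
27. n16.hot = 10  [terminal]
28. n17.val = -1  [terminal]
29. n15.fin = "px"  ["px"]
30. n15.sig = 2  [E.tag + E.lab - 13]
31. n9.lab = -2  [E.sig + a.wid - 33]
32. n9.wid = 28  [S.hot * 2 + 20]
33. n9.acc = 20  [len(E.fin) + 18]
34. n0.cnt = "wuxz"  ["w" ++ S₁.cnt]
35. n0.val = true  [S₁.hot == -3]
36. n0.hot = 22  [C.lab + 24]

-2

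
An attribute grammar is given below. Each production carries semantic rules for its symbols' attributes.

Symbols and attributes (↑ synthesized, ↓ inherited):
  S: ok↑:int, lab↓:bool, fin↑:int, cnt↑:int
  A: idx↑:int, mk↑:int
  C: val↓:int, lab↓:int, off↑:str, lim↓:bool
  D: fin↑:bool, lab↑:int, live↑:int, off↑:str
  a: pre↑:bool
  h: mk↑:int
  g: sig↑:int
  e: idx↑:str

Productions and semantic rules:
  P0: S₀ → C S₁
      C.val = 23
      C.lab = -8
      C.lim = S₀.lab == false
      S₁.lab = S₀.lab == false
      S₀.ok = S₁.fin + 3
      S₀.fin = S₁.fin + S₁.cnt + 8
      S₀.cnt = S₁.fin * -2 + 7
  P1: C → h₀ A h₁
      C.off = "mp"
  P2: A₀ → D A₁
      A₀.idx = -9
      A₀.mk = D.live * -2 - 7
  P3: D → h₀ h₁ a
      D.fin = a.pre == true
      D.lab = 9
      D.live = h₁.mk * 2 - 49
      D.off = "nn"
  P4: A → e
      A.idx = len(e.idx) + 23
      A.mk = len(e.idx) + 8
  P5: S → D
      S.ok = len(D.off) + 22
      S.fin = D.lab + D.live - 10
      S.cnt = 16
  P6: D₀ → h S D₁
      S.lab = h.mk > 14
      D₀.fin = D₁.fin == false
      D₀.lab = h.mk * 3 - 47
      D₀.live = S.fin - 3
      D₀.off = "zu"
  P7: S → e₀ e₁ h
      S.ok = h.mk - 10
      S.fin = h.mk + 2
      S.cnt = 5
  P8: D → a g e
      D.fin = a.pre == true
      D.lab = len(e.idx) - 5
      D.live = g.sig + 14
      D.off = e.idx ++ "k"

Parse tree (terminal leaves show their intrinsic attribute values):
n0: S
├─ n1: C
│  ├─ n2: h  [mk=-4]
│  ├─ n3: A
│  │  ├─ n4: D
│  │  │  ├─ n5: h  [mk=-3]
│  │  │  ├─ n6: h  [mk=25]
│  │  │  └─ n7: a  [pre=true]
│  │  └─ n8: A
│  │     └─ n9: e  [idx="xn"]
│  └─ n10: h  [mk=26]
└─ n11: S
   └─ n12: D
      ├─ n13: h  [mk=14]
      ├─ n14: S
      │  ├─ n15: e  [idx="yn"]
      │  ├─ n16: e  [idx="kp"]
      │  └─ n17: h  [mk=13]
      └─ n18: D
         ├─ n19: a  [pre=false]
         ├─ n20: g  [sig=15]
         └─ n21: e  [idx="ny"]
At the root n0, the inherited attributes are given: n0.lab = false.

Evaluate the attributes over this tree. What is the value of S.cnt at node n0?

1. n0.lab = false  [given at root]
2. n1.val = 23  [23]
3. n1.lab = -8  [-8]
4. n1.lim = true  [S₀.lab == false]
5. n2.mk = -4  [terminal]
6. n5.mk = -3  [terminal]
7. n6.mk = 25  [terminal]
8. n7.pre = true  [terminal]
9. n4.fin = true  [a.pre == true]
10. n4.lab = 9  [9]
11. n4.live = 1  [h₁.mk * 2 - 49]
12. n4.off = "nn"  ["nn"]
13. n9.idx = "xn"  [terminal]
14. n8.idx = 25  [len(e.idx) + 23]
15. n8.mk = 10  [len(e.idx) + 8]
16. n3.idx = -9  [-9]
17. n3.mk = -9  [D.live * -2 - 7]
18. n10.mk = 26  [terminal]
19. n1.off = "mp"  ["mp"]
20. n11.lab = true  [S₀.lab == false]
21. n13.mk = 14  [terminal]
22. n14.lab = false  [h.mk > 14]
23. n15.idx = "yn"  [terminal]
24. n16.idx = "kp"  [terminal]
25. n17.mk = 13  [terminal]
26. n14.ok = 3  [h.mk - 10]
27. n14.fin = 15  [h.mk + 2]
28. n14.cnt = 5  [5]
29. n19.pre = false  [terminal]
30. n20.sig = 15  [terminal]
31. n21.idx = "ny"  [terminal]
32. n18.fin = false  [a.pre == true]
33. n18.lab = -3  [len(e.idx) - 5]
34. n18.live = 29  [g.sig + 14]
35. n18.off = "nyk"  [e.idx ++ "k"]
36. n12.fin = true  [D₁.fin == false]
37. n12.lab = -5  [h.mk * 3 - 47]
38. n12.live = 12  [S.fin - 3]
39. n12.off = "zu"  ["zu"]
40. n11.ok = 24  [len(D.off) + 22]
41. n11.fin = -3  [D.lab + D.live - 10]
42. n11.cnt = 16  [16]
43. n0.ok = 0  [S₁.fin + 3]
44. n0.fin = 21  [S₁.fin + S₁.cnt + 8]
45. n0.cnt = 13  [S₁.fin * -2 + 7]

13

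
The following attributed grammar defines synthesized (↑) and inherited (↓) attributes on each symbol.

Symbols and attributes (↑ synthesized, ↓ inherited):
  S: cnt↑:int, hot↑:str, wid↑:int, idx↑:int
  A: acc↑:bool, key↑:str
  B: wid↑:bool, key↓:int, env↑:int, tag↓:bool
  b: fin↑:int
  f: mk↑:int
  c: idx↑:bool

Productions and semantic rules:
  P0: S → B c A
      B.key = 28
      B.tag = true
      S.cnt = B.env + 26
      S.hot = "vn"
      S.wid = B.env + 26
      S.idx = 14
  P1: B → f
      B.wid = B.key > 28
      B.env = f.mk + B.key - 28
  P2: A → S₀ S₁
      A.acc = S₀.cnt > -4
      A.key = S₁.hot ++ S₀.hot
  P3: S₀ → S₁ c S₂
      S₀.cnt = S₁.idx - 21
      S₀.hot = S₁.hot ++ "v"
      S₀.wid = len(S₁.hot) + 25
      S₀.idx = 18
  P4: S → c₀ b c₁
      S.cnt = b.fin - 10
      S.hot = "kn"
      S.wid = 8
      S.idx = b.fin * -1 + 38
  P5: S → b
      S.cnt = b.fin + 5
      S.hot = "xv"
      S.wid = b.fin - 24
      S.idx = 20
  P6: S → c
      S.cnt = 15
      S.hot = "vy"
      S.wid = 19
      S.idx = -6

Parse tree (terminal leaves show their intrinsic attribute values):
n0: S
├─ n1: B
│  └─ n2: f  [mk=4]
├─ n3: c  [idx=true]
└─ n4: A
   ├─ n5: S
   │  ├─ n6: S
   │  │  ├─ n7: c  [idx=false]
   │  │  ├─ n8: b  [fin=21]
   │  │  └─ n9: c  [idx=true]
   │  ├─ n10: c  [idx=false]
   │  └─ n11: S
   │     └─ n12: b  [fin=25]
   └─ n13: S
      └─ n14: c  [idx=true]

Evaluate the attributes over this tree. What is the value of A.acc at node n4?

false

1. n1.key = 28  [28]
2. n1.tag = true  [true]
3. n2.mk = 4  [terminal]
4. n1.wid = false  [B.key > 28]
5. n1.env = 4  [f.mk + B.key - 28]
6. n3.idx = true  [terminal]
7. n7.idx = false  [terminal]
8. n8.fin = 21  [terminal]
9. n9.idx = true  [terminal]
10. n6.cnt = 11  [b.fin - 10]
11. n6.hot = "kn"  ["kn"]
12. n6.wid = 8  [8]
13. n6.idx = 17  [b.fin * -1 + 38]
14. n10.idx = false  [terminal]
15. n12.fin = 25  [terminal]
16. n11.cnt = 30  [b.fin + 5]
17. n11.hot = "xv"  ["xv"]
18. n11.wid = 1  [b.fin - 24]
19. n11.idx = 20  [20]
20. n5.cnt = -4  [S₁.idx - 21]
21. n5.hot = "knv"  [S₁.hot ++ "v"]
22. n5.wid = 27  [len(S₁.hot) + 25]
23. n5.idx = 18  [18]
24. n14.idx = true  [terminal]
25. n13.cnt = 15  [15]
26. n13.hot = "vy"  ["vy"]
27. n13.wid = 19  [19]
28. n13.idx = -6  [-6]
29. n4.acc = false  [S₀.cnt > -4]
30. n4.key = "vyknv"  [S₁.hot ++ S₀.hot]
31. n0.cnt = 30  [B.env + 26]
32. n0.hot = "vn"  ["vn"]
33. n0.wid = 30  [B.env + 26]
34. n0.idx = 14  [14]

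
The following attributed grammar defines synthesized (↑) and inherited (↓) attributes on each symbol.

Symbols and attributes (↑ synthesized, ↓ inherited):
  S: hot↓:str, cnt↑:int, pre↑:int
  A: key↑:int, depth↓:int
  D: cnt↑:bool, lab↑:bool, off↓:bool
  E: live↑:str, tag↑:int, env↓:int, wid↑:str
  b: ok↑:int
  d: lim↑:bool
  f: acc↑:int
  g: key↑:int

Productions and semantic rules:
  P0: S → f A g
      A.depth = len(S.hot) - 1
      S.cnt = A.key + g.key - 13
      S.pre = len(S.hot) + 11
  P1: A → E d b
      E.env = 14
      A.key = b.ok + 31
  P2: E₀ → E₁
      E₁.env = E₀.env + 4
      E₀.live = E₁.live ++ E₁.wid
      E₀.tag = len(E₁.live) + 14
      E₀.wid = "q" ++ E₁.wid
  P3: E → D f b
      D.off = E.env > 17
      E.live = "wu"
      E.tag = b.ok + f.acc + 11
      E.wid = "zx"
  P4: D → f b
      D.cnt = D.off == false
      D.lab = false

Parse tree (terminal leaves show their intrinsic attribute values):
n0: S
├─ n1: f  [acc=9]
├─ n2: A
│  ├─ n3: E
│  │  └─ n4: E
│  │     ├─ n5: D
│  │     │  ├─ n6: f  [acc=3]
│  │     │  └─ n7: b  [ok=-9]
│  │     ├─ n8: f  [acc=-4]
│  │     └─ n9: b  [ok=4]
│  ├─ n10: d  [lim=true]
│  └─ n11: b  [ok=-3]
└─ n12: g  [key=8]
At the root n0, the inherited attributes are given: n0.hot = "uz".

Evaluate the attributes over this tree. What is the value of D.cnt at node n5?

false

1. n0.hot = "uz"  [given at root]
2. n1.acc = 9  [terminal]
3. n2.depth = 1  [len(S.hot) - 1]
4. n3.env = 14  [14]
5. n4.env = 18  [E₀.env + 4]
6. n5.off = true  [E.env > 17]
7. n6.acc = 3  [terminal]
8. n7.ok = -9  [terminal]
9. n5.cnt = false  [D.off == false]
10. n5.lab = false  [false]
11. n8.acc = -4  [terminal]
12. n9.ok = 4  [terminal]
13. n4.live = "wu"  ["wu"]
14. n4.tag = 11  [b.ok + f.acc + 11]
15. n4.wid = "zx"  ["zx"]
16. n3.live = "wuzx"  [E₁.live ++ E₁.wid]
17. n3.tag = 16  [len(E₁.live) + 14]
18. n3.wid = "qzx"  ["q" ++ E₁.wid]
19. n10.lim = true  [terminal]
20. n11.ok = -3  [terminal]
21. n2.key = 28  [b.ok + 31]
22. n12.key = 8  [terminal]
23. n0.cnt = 23  [A.key + g.key - 13]
24. n0.pre = 13  [len(S.hot) + 11]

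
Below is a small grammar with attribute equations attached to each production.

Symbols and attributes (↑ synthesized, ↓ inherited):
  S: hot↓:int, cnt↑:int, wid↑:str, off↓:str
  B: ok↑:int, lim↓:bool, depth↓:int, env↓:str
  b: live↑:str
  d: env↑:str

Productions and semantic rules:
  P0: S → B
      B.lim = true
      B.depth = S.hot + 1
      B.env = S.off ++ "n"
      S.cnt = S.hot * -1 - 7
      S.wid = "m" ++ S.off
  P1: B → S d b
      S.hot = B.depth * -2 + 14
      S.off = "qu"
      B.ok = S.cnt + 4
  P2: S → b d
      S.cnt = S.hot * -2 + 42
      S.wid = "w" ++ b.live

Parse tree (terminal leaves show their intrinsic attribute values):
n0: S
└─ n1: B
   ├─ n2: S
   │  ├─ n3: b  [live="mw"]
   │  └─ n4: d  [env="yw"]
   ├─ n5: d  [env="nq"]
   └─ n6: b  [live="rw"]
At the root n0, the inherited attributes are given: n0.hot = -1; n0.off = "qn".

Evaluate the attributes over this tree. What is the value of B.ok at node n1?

18

1. n0.hot = -1  [given at root]
2. n0.off = "qn"  [given at root]
3. n1.lim = true  [true]
4. n1.depth = 0  [S.hot + 1]
5. n1.env = "qnn"  [S.off ++ "n"]
6. n2.hot = 14  [B.depth * -2 + 14]
7. n2.off = "qu"  ["qu"]
8. n3.live = "mw"  [terminal]
9. n4.env = "yw"  [terminal]
10. n2.cnt = 14  [S.hot * -2 + 42]
11. n2.wid = "wmw"  ["w" ++ b.live]
12. n5.env = "nq"  [terminal]
13. n6.live = "rw"  [terminal]
14. n1.ok = 18  [S.cnt + 4]
15. n0.cnt = -6  [S.hot * -1 - 7]
16. n0.wid = "mqn"  ["m" ++ S.off]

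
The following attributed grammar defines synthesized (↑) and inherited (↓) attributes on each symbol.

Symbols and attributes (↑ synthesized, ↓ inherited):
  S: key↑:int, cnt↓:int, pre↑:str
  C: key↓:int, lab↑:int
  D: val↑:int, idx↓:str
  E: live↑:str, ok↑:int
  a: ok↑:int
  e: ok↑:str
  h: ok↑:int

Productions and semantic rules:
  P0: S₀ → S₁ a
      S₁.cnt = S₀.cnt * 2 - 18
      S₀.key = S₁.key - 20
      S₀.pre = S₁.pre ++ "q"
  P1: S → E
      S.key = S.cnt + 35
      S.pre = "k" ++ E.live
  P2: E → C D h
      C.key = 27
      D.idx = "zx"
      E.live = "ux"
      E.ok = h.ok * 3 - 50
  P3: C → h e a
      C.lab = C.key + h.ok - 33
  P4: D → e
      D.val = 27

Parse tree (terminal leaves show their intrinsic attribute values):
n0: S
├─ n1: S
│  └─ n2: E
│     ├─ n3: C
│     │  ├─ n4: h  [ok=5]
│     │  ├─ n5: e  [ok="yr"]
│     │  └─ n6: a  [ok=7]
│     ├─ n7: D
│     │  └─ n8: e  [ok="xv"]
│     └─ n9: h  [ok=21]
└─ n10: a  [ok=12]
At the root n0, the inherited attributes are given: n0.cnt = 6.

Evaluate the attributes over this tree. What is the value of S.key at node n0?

1. n0.cnt = 6  [given at root]
2. n1.cnt = -6  [S₀.cnt * 2 - 18]
3. n3.key = 27  [27]
4. n4.ok = 5  [terminal]
5. n5.ok = "yr"  [terminal]
6. n6.ok = 7  [terminal]
7. n3.lab = -1  [C.key + h.ok - 33]
8. n7.idx = "zx"  ["zx"]
9. n8.ok = "xv"  [terminal]
10. n7.val = 27  [27]
11. n9.ok = 21  [terminal]
12. n2.live = "ux"  ["ux"]
13. n2.ok = 13  [h.ok * 3 - 50]
14. n1.key = 29  [S.cnt + 35]
15. n1.pre = "kux"  ["k" ++ E.live]
16. n10.ok = 12  [terminal]
17. n0.key = 9  [S₁.key - 20]
18. n0.pre = "kuxq"  [S₁.pre ++ "q"]

9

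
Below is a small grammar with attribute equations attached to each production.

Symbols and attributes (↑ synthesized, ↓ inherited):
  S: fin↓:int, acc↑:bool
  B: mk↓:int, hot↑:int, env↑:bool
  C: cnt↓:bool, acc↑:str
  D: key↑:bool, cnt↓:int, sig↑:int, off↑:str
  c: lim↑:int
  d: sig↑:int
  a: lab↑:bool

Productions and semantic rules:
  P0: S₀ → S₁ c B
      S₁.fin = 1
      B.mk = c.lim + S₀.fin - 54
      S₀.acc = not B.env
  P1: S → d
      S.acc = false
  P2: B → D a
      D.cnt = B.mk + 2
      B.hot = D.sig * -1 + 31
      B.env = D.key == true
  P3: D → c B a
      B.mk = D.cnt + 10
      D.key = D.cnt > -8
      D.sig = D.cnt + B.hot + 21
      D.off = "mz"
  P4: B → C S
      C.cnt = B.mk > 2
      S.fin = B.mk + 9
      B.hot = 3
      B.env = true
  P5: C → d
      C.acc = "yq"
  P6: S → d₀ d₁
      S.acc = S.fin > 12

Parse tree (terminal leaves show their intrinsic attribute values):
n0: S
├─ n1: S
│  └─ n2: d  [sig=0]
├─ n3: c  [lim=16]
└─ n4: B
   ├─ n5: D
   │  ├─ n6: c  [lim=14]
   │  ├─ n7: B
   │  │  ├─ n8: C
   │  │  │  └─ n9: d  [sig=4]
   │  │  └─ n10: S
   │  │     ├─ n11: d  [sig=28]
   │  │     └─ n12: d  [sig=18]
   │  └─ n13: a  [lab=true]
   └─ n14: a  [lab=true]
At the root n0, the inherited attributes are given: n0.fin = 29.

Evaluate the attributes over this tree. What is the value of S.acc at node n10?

1. n0.fin = 29  [given at root]
2. n1.fin = 1  [1]
3. n2.sig = 0  [terminal]
4. n1.acc = false  [false]
5. n3.lim = 16  [terminal]
6. n4.mk = -9  [c.lim + S₀.fin - 54]
7. n5.cnt = -7  [B.mk + 2]
8. n6.lim = 14  [terminal]
9. n7.mk = 3  [D.cnt + 10]
10. n8.cnt = true  [B.mk > 2]
11. n9.sig = 4  [terminal]
12. n8.acc = "yq"  ["yq"]
13. n10.fin = 12  [B.mk + 9]
14. n11.sig = 28  [terminal]
15. n12.sig = 18  [terminal]
16. n10.acc = false  [S.fin > 12]
17. n7.hot = 3  [3]
18. n7.env = true  [true]
19. n13.lab = true  [terminal]
20. n5.key = true  [D.cnt > -8]
21. n5.sig = 17  [D.cnt + B.hot + 21]
22. n5.off = "mz"  ["mz"]
23. n14.lab = true  [terminal]
24. n4.hot = 14  [D.sig * -1 + 31]
25. n4.env = true  [D.key == true]
26. n0.acc = false  [not B.env]

false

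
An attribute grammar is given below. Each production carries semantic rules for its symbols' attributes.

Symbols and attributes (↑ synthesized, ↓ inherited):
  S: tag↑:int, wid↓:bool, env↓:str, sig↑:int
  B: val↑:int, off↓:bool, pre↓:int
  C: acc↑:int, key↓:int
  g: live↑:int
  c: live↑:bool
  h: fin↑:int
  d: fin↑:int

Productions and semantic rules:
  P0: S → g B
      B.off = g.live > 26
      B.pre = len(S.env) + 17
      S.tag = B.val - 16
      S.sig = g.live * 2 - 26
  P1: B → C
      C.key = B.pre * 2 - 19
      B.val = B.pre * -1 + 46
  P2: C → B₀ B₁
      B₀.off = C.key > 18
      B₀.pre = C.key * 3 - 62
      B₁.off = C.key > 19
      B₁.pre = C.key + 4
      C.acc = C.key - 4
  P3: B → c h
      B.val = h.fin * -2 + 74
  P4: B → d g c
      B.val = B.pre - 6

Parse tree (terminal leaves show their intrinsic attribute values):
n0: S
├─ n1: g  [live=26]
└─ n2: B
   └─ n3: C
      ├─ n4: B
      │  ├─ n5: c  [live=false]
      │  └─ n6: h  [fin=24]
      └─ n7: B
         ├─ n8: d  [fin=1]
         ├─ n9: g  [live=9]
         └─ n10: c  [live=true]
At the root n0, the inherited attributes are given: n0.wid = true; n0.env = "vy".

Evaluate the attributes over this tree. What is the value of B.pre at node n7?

23

1. n0.wid = true  [given at root]
2. n0.env = "vy"  [given at root]
3. n1.live = 26  [terminal]
4. n2.off = false  [g.live > 26]
5. n2.pre = 19  [len(S.env) + 17]
6. n3.key = 19  [B.pre * 2 - 19]
7. n4.off = true  [C.key > 18]
8. n4.pre = -5  [C.key * 3 - 62]
9. n5.live = false  [terminal]
10. n6.fin = 24  [terminal]
11. n4.val = 26  [h.fin * -2 + 74]
12. n7.off = false  [C.key > 19]
13. n7.pre = 23  [C.key + 4]
14. n8.fin = 1  [terminal]
15. n9.live = 9  [terminal]
16. n10.live = true  [terminal]
17. n7.val = 17  [B.pre - 6]
18. n3.acc = 15  [C.key - 4]
19. n2.val = 27  [B.pre * -1 + 46]
20. n0.tag = 11  [B.val - 16]
21. n0.sig = 26  [g.live * 2 - 26]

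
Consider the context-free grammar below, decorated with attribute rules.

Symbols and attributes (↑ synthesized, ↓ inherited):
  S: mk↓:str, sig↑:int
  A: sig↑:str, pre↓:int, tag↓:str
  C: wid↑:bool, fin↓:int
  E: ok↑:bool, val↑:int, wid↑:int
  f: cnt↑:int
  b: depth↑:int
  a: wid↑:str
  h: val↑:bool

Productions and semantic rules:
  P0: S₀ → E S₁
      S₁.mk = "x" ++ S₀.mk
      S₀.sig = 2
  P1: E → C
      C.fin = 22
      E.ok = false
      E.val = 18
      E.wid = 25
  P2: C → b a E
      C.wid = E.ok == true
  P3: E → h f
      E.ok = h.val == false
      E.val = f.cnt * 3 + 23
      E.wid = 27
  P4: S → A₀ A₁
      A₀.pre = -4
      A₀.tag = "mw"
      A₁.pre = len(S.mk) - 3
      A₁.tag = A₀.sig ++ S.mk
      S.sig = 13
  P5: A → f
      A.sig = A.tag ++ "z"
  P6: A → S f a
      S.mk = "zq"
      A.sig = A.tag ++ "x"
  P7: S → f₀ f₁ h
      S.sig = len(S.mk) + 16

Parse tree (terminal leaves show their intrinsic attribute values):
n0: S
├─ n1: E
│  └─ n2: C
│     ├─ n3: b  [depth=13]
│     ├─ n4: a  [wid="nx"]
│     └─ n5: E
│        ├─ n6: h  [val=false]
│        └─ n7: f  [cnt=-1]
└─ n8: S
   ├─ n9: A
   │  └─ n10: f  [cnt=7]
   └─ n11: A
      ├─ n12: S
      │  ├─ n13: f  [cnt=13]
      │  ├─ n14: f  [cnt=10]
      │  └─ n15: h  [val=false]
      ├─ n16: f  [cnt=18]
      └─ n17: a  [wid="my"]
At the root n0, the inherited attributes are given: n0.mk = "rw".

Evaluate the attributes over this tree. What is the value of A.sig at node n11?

"mwzxrwx"

1. n0.mk = "rw"  [given at root]
2. n2.fin = 22  [22]
3. n3.depth = 13  [terminal]
4. n4.wid = "nx"  [terminal]
5. n6.val = false  [terminal]
6. n7.cnt = -1  [terminal]
7. n5.ok = true  [h.val == false]
8. n5.val = 20  [f.cnt * 3 + 23]
9. n5.wid = 27  [27]
10. n2.wid = true  [E.ok == true]
11. n1.ok = false  [false]
12. n1.val = 18  [18]
13. n1.wid = 25  [25]
14. n8.mk = "xrw"  ["x" ++ S₀.mk]
15. n9.pre = -4  [-4]
16. n9.tag = "mw"  ["mw"]
17. n10.cnt = 7  [terminal]
18. n9.sig = "mwz"  [A.tag ++ "z"]
19. n11.pre = 0  [len(S.mk) - 3]
20. n11.tag = "mwzxrw"  [A₀.sig ++ S.mk]
21. n12.mk = "zq"  ["zq"]
22. n13.cnt = 13  [terminal]
23. n14.cnt = 10  [terminal]
24. n15.val = false  [terminal]
25. n12.sig = 18  [len(S.mk) + 16]
26. n16.cnt = 18  [terminal]
27. n17.wid = "my"  [terminal]
28. n11.sig = "mwzxrwx"  [A.tag ++ "x"]
29. n8.sig = 13  [13]
30. n0.sig = 2  [2]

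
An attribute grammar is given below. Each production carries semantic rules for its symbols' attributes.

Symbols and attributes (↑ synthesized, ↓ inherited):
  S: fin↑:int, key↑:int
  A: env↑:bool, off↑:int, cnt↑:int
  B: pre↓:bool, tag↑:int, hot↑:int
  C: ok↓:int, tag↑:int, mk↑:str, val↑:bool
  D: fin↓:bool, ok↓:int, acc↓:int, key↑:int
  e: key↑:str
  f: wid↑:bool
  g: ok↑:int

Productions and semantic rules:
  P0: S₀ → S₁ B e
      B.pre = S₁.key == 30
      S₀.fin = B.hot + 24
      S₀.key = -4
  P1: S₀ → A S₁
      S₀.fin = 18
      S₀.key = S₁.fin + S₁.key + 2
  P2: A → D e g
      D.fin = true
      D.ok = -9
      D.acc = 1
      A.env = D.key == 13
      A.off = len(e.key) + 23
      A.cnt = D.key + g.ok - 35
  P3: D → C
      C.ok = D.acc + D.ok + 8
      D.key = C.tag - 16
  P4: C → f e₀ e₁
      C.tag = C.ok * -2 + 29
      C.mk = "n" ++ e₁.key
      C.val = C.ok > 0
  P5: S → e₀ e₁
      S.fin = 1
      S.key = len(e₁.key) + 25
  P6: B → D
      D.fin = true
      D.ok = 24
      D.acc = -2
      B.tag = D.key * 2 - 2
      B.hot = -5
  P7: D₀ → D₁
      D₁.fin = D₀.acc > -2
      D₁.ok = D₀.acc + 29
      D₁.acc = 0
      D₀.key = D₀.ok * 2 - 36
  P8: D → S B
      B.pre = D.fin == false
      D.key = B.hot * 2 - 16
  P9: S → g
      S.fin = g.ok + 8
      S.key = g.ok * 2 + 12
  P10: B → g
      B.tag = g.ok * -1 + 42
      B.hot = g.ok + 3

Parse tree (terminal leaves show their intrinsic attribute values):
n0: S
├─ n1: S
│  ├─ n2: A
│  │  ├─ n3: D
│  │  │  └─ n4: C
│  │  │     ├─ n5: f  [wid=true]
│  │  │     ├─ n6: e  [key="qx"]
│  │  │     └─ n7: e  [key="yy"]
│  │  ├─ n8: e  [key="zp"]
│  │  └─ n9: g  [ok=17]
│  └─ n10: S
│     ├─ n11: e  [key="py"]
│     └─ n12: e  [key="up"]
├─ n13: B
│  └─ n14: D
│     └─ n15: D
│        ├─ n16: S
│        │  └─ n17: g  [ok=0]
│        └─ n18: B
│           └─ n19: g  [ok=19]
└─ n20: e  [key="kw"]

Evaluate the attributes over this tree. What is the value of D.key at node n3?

13

1. n3.fin = true  [true]
2. n3.ok = -9  [-9]
3. n3.acc = 1  [1]
4. n4.ok = 0  [D.acc + D.ok + 8]
5. n5.wid = true  [terminal]
6. n6.key = "qx"  [terminal]
7. n7.key = "yy"  [terminal]
8. n4.tag = 29  [C.ok * -2 + 29]
9. n4.mk = "nyy"  ["n" ++ e₁.key]
10. n4.val = false  [C.ok > 0]
11. n3.key = 13  [C.tag - 16]
12. n8.key = "zp"  [terminal]
13. n9.ok = 17  [terminal]
14. n2.env = true  [D.key == 13]
15. n2.off = 25  [len(e.key) + 23]
16. n2.cnt = -5  [D.key + g.ok - 35]
17. n11.key = "py"  [terminal]
18. n12.key = "up"  [terminal]
19. n10.fin = 1  [1]
20. n10.key = 27  [len(e₁.key) + 25]
21. n1.fin = 18  [18]
22. n1.key = 30  [S₁.fin + S₁.key + 2]
23. n13.pre = true  [S₁.key == 30]
24. n14.fin = true  [true]
25. n14.ok = 24  [24]
26. n14.acc = -2  [-2]
27. n15.fin = false  [D₀.acc > -2]
28. n15.ok = 27  [D₀.acc + 29]
29. n15.acc = 0  [0]
30. n17.ok = 0  [terminal]
31. n16.fin = 8  [g.ok + 8]
32. n16.key = 12  [g.ok * 2 + 12]
33. n18.pre = true  [D.fin == false]
34. n19.ok = 19  [terminal]
35. n18.tag = 23  [g.ok * -1 + 42]
36. n18.hot = 22  [g.ok + 3]
37. n15.key = 28  [B.hot * 2 - 16]
38. n14.key = 12  [D₀.ok * 2 - 36]
39. n13.tag = 22  [D.key * 2 - 2]
40. n13.hot = -5  [-5]
41. n20.key = "kw"  [terminal]
42. n0.fin = 19  [B.hot + 24]
43. n0.key = -4  [-4]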